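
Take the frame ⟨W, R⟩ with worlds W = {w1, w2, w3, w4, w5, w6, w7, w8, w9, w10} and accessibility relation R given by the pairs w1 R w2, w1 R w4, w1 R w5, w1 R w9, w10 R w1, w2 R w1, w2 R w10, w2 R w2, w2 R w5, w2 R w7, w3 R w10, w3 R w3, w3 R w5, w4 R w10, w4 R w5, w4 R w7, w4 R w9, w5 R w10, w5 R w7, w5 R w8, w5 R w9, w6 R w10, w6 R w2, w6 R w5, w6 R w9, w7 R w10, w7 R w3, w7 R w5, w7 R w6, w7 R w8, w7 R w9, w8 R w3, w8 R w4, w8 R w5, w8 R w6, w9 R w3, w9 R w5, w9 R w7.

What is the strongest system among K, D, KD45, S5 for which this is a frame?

Serial (axiom D): yes — every world has a successor (e.g. w1 R w2).
Euclidean (axiom 5): no — w1 R w2 and w1 R w4, but not w2 R w4.
Transitive (axiom 4): no — w1 R w2 and w2 R w10, but not w1 R w10.
Reflexive (axiom T): no — w1 is not related to itself.
So F validates K, D; KD45 would additionally require R to be Euclidean and transitive. The strongest is D.

D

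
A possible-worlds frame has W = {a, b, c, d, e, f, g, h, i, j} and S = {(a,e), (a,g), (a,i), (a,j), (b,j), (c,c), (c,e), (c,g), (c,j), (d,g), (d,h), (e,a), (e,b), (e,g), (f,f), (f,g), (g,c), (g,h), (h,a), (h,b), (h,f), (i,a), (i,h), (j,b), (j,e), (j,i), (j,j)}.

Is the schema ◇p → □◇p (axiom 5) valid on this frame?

By correspondence theory, 5 is valid on a frame iff S is Euclidean.
Euclidean: no — a S e and a S i, but not e S i.

No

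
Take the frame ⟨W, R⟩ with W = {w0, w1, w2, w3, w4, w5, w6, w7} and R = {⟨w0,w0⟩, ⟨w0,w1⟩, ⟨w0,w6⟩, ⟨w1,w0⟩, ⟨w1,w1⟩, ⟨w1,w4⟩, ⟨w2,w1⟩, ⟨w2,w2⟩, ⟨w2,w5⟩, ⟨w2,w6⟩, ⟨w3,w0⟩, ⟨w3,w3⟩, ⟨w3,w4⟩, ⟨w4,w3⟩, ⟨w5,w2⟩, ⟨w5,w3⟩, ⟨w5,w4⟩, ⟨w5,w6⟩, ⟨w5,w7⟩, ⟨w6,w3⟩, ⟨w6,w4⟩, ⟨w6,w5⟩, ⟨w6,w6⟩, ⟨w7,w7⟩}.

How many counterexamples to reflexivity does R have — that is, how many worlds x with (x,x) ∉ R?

2

Enumerating: w4, w5.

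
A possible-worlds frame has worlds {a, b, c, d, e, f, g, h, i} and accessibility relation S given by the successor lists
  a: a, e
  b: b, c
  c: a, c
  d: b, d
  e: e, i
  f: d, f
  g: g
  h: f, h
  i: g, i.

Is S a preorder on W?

Reflexive: yes — every world is S-related to itself.
Transitive: no — a S e and e S i, but not a S i.
So S is not a preorder.

No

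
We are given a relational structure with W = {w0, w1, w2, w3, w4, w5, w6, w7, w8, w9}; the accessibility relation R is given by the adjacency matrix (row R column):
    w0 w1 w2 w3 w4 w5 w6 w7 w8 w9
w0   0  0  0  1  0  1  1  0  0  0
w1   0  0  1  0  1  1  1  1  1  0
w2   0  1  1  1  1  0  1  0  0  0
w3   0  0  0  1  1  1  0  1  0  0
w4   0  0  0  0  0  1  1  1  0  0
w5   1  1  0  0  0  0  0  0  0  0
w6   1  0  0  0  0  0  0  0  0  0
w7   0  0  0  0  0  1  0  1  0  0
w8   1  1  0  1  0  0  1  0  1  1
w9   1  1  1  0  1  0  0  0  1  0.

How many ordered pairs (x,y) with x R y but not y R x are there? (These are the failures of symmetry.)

Enumerating: (w0,w3), (w1,w4), (w1,w6), (w1,w7), (w2,w3), (w2,w4), (w2,w6), (w3,w4), (w3,w5), (w3,w7), (w4,w5), (w4,w6), … and 9 more.
Total: 21.

21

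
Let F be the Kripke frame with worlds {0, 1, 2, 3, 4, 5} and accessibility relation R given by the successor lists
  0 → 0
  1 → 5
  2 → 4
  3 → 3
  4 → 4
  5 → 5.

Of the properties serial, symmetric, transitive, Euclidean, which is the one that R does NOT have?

Serial: yes — every world has a successor (e.g. 0 R 0).
Symmetric: no — 1 R 5 but not 5 R 1.
Transitive: yes — every two-step R-path is closed by a direct edge.
Euclidean: yes — any two successors of a common world are R-related.
Only symmetric fails.

symmetric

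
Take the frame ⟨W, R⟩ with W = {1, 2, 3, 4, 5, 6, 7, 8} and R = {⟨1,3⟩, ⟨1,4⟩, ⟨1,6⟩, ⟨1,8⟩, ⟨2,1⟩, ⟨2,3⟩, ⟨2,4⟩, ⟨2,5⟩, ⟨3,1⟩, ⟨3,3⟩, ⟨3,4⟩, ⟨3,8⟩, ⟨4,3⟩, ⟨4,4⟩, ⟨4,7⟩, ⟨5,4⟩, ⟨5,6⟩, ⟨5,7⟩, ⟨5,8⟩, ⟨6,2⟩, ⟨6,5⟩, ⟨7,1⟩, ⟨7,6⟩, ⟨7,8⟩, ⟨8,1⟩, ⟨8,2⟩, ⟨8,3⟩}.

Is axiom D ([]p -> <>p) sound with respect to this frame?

Yes

By correspondence theory, D is valid on a frame iff R is serial.
Serial: yes — every world has a successor (e.g. 1 R 3).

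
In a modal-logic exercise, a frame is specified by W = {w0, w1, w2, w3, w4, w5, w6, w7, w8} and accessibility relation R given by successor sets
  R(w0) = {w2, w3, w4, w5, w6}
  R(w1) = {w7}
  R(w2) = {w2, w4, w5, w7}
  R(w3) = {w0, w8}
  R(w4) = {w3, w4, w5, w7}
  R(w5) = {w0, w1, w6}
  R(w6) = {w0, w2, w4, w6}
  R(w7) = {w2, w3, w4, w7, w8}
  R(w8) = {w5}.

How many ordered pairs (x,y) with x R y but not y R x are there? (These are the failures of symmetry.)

Enumerating: (w0,w2), (w0,w4), (w1,w7), (w2,w4), (w2,w5), (w3,w8), (w4,w3), (w4,w5), (w5,w1), (w5,w6), (w6,w2), (w6,w4), (w7,w3), (w7,w8), (w8,w5).

15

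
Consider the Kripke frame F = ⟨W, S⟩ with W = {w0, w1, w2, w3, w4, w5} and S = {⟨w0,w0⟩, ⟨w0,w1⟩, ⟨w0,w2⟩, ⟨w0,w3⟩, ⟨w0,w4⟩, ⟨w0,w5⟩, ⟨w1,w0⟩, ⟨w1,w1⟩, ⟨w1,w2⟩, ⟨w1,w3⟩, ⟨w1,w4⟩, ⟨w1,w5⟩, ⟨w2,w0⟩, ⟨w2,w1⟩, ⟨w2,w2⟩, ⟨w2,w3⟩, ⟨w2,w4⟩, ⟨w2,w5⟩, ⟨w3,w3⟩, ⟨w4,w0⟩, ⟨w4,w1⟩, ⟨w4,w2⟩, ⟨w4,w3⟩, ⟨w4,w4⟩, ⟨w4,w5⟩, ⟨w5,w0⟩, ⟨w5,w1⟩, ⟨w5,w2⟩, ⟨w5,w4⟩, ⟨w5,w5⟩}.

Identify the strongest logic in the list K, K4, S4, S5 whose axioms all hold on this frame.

Transitive (axiom 4): no — w5 S w0 and w0 S w3, but not w5 S w3.
Reflexive (axiom T): yes — every world is S-related to itself.
Euclidean (axiom 5): no — w0 S w3 and w0 S w1, but not w3 S w1.
So F validates K; K4 would additionally require S to be transitive. The strongest is K.

K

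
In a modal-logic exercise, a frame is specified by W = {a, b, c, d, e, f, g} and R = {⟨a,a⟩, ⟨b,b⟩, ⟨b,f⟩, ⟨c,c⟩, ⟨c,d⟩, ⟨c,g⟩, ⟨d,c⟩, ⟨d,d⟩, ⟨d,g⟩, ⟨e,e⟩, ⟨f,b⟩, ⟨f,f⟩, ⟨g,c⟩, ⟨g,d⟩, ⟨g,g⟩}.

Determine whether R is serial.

Serial: yes — every world has a successor (e.g. a R a).

Yes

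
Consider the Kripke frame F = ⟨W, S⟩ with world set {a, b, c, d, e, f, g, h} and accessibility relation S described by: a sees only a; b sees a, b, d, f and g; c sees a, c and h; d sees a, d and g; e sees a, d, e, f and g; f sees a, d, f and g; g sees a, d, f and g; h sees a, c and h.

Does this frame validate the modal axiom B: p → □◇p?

Axiom B corresponds to the accessibility relation being symmetric.
Symmetric: no — b S a but not a S b.

No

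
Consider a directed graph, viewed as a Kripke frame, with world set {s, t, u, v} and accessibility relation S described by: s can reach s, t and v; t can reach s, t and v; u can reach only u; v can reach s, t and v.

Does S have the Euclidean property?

Euclidean: yes — any two successors of a common world are S-related.

Yes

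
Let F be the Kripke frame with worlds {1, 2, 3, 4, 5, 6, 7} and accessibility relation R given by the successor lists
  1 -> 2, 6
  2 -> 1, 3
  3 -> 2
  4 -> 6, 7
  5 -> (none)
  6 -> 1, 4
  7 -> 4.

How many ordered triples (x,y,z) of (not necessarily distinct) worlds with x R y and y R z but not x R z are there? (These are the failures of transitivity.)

18

Enumerating: (1,2,1), (1,2,3), (1,6,1), (1,6,4), (2,1,2), (2,1,6), (2,3,2), (3,2,1), (3,2,3), (4,6,1), (4,6,4), (4,7,4), (6,1,2), (6,1,6), (6,4,6), (6,4,7), (7,4,6), (7,4,7).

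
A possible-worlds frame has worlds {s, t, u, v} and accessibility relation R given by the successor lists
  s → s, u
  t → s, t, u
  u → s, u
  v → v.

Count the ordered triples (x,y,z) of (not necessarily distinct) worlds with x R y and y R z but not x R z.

R is transitive; there are no such tuples.

0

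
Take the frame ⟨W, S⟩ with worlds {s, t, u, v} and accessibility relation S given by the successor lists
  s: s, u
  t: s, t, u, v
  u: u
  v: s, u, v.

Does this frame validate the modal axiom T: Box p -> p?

Yes

By correspondence theory, T is valid on a frame iff S is reflexive.
Reflexive: yes — every world is S-related to itself.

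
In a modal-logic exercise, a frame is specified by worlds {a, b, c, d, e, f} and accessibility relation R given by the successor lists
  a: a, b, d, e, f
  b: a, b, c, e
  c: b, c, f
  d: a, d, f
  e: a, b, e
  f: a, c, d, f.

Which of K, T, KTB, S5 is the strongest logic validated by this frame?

Reflexive (axiom T): yes — every world is R-related to itself.
Symmetric (axiom B): yes — every pair in R has its reverse in R.
Euclidean (axiom 5): no — a R b and a R d, but not b R d.
So F validates K, T, KTB; S5 would additionally require R to be Euclidean. The strongest is KTB.

KTB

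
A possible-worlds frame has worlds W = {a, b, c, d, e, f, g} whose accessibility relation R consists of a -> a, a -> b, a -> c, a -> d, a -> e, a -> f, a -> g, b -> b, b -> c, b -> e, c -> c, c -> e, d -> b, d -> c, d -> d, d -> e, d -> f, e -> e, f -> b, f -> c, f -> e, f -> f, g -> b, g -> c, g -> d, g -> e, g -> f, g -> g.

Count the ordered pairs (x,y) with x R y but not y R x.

21

Enumerating: (a,b), (a,c), (a,d), (a,e), (a,f), (a,g), (b,c), (b,e), (c,e), (d,b), (d,c), (d,e), … and 9 more.
Total: 21.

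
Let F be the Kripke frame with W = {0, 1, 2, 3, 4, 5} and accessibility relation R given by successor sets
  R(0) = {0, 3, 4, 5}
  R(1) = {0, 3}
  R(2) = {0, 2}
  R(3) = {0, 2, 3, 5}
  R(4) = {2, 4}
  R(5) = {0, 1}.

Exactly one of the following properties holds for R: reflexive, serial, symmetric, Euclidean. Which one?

serial

Reflexive: no — 1 is not related to itself.
Serial: yes — every world has a successor (e.g. 0 R 0).
Symmetric: no — 0 R 4 but not 4 R 0.
Euclidean: no — 0 R 3 and 0 R 4, but not 3 R 4.
Only serial holds.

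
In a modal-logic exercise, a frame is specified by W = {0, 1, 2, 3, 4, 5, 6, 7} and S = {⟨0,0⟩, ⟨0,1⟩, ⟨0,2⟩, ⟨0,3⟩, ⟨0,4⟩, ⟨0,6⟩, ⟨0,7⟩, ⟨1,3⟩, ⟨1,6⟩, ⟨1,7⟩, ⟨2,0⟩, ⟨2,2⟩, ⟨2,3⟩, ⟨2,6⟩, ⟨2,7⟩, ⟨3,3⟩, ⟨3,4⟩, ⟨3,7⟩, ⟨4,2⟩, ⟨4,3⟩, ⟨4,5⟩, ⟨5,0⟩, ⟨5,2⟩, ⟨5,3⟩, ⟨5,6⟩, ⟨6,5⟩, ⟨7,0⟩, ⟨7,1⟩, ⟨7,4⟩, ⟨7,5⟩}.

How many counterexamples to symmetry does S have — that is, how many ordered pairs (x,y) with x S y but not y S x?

Enumerating: (0,1), (0,3), (0,4), (0,6), (1,3), (1,6), (2,3), (2,6), (2,7), (3,7), (4,2), (4,5), (5,0), (5,2), (5,3), (7,4), (7,5).

17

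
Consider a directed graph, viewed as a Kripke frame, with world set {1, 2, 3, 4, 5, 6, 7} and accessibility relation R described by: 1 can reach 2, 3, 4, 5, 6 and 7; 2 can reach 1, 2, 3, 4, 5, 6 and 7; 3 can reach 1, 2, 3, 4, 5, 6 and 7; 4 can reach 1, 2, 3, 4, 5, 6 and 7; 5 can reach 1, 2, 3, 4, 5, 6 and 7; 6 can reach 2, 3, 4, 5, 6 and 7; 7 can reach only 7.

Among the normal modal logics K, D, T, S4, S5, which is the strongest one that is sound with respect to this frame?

D

Serial (axiom D): yes — every world has a successor (e.g. 1 R 2).
Reflexive (axiom T): no — 1 is not related to itself.
Transitive (axiom 4): no — 6 R 2 and 2 R 1, but not 6 R 1.
Euclidean (axiom 5): no — 1 R 7 and 1 R 2, but not 7 R 2.
So F validates K, D; T would additionally require R to be reflexive. The strongest is D.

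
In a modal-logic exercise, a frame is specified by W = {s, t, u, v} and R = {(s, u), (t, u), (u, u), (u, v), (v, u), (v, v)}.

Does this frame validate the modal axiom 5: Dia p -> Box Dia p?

Yes

The schema 5 characterises exactly the Euclidean frames.
Euclidean: yes — any two successors of a common world are R-related.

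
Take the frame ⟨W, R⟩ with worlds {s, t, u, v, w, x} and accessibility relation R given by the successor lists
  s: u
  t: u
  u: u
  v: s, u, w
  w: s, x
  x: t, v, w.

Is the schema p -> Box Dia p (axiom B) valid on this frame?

No

Axiom B corresponds to the accessibility relation being symmetric.
Symmetric: no — s R u but not u R s.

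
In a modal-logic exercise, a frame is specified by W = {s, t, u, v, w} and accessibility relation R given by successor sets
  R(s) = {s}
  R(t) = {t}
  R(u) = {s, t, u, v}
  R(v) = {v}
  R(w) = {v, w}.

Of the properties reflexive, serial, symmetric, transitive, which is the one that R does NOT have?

symmetric

Reflexive: yes — every world is R-related to itself.
Serial: yes — every world has a successor (e.g. s R s).
Symmetric: no — u R s but not s R u.
Transitive: yes — every two-step R-path is closed by a direct edge.
Only symmetric fails.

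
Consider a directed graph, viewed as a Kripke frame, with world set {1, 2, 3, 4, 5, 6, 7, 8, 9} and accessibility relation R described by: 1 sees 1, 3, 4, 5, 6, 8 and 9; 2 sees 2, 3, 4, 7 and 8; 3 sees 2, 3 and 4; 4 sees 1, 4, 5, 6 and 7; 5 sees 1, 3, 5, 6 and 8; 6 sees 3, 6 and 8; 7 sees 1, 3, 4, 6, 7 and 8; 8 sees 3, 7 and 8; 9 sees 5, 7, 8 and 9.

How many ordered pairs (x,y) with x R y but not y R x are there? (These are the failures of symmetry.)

Enumerating: (1,3), (1,6), (1,8), (1,9), (2,4), (2,7), (2,8), (3,4), (4,5), (4,6), (5,3), (5,6), … and 10 more.
Total: 22.

22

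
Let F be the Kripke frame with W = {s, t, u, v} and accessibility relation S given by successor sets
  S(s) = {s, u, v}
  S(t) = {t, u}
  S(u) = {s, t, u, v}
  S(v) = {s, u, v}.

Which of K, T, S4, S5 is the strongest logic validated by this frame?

T

Reflexive (axiom T): yes — every world is S-related to itself.
Transitive (axiom 4): no — s S u and u S t, but not s S t.
Euclidean (axiom 5): no — u S s and u S t, but not s S t.
So F validates K, T; S4 would additionally require S to be transitive. The strongest is T.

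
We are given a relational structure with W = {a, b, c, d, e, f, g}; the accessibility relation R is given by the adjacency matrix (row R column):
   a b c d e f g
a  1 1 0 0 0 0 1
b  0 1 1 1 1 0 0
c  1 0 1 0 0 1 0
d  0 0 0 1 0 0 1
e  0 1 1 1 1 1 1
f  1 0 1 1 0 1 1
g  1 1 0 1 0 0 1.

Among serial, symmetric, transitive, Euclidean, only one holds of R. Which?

Serial: yes — every world has a successor (e.g. a R a).
Symmetric: no — a R b but not b R a.
Transitive: no — a R b and b R c, but not a R c.
Euclidean: no — a R b and a R g, but not b R g.
Only serial holds.

serial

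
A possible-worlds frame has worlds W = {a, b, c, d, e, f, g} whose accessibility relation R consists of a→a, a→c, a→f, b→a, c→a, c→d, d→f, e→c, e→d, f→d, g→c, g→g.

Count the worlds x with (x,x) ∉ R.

5

Enumerating: b, c, d, e, f.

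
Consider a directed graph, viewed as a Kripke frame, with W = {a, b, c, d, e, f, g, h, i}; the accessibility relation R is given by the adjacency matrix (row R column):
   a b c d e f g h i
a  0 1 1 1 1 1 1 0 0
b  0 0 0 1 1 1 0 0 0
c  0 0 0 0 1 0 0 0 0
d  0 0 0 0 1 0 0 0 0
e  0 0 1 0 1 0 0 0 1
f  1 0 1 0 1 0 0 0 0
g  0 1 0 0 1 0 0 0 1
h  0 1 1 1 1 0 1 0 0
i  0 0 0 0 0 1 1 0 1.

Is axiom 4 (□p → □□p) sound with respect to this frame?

No

By correspondence theory, 4 is valid on a frame iff R is transitive.
Transitive: no — a R e and e R i, but not a R i.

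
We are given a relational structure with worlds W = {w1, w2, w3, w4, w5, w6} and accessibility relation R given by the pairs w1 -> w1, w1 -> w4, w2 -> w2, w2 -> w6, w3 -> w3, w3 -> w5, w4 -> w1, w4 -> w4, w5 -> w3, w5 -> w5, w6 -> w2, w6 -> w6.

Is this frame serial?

Serial: yes — every world has a successor (e.g. w1 R w1).

Yes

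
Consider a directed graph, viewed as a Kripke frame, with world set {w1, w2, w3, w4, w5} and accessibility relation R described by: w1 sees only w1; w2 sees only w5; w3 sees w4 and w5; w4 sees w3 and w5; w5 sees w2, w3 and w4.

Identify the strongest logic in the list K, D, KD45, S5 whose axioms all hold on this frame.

D

Serial (axiom D): yes — every world has a successor (e.g. w1 R w1).
Euclidean (axiom 5): no — w5 R w2 and w5 R w3, but not w2 R w3.
Transitive (axiom 4): no — w2 R w5 and w5 R w3, but not w2 R w3.
Reflexive (axiom T): no — w2 is not related to itself.
So F validates K, D; KD45 would additionally require R to be Euclidean and transitive. The strongest is D.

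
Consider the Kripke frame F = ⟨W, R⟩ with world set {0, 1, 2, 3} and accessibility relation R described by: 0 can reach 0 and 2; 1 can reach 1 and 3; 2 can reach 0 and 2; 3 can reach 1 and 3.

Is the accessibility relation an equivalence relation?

Reflexive: yes — every world is R-related to itself.
Symmetric: yes — every pair in R has its reverse in R.
Transitive: yes — every two-step R-path is closed by a direct edge.
So R is an equivalence relation.

Yes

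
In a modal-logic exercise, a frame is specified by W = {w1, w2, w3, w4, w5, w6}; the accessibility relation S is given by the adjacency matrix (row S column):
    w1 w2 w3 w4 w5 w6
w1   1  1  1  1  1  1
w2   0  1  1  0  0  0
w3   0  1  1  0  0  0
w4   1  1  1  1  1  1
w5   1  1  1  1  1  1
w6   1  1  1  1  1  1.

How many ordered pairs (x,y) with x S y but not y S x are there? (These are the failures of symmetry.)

Enumerating: (w1,w2), (w1,w3), (w4,w2), (w4,w3), (w5,w2), (w5,w3), (w6,w2), (w6,w3).

8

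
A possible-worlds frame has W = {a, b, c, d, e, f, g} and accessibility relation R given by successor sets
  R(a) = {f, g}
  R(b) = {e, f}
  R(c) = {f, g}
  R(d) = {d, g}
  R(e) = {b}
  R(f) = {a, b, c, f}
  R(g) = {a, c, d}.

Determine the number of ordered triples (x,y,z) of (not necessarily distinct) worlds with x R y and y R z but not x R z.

Enumerating: (a,f,a), (a,f,b), (a,f,c), (a,g,a), (a,g,c), (a,g,d), (b,e,b), (b,f,a), (b,f,b), (b,f,c), (c,f,a), (c,f,b), … and 16 more.
Total: 28.

28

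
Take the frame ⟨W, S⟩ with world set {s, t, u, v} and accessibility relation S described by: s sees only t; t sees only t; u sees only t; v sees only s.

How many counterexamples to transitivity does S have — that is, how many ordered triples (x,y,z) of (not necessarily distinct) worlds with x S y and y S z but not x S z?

1

Enumerating: (v,s,t).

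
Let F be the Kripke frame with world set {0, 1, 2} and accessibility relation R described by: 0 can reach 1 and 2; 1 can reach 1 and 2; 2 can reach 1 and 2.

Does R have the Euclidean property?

Euclidean: yes — any two successors of a common world are R-related.

Yes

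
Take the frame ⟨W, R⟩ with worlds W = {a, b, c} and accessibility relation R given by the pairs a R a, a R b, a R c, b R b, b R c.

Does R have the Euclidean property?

Euclidean: no — a R c and a R b, but not c R b.

No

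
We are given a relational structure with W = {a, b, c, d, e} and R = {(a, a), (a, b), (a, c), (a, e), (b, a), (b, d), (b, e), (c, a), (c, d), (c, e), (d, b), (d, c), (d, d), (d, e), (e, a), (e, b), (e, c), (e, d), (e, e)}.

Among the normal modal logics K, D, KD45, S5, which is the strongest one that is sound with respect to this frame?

D

Serial (axiom D): yes — every world has a successor (e.g. a R a).
Euclidean (axiom 5): no — a R b and a R c, but not b R c.
Transitive (axiom 4): no — a R b and b R d, but not a R d.
Reflexive (axiom T): no — b is not related to itself.
So F validates K, D; KD45 would additionally require R to be Euclidean and transitive. The strongest is D.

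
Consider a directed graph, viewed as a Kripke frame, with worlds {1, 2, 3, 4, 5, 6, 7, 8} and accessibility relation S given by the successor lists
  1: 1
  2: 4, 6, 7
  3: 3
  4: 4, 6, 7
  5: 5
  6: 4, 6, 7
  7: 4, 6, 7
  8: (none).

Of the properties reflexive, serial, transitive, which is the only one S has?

transitive

Reflexive: no — 2 is not related to itself.
Serial: no — 8 has no S-successor.
Transitive: yes — every two-step S-path is closed by a direct edge.
Only transitive holds.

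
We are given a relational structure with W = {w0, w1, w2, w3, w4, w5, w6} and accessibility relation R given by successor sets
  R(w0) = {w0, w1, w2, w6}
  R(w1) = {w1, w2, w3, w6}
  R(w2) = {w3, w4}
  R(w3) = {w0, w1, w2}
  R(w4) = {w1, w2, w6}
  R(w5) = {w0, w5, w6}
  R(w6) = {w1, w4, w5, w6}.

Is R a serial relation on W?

Serial: yes — every world has a successor (e.g. w0 R w0).

Yes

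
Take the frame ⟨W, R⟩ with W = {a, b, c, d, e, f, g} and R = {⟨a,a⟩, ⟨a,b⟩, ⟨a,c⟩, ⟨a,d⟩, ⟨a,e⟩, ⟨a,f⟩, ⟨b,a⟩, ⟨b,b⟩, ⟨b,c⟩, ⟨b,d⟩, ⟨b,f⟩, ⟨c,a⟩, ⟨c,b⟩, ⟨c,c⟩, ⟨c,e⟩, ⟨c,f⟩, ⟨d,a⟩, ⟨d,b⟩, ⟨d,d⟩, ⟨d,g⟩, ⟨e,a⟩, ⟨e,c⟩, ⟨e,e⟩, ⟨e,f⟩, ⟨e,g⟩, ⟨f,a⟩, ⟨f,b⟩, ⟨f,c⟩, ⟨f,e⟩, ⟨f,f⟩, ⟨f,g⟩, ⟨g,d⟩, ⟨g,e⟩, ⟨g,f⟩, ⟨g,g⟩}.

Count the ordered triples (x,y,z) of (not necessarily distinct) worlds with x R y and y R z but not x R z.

Enumerating: (a,d,g), (a,e,g), (a,f,g), (b,a,e), (b,c,e), (b,d,g), (b,f,e), (b,f,g), (c,a,d), (c,b,d), (c,e,g), (c,f,g), … and 22 more.
Total: 34.

34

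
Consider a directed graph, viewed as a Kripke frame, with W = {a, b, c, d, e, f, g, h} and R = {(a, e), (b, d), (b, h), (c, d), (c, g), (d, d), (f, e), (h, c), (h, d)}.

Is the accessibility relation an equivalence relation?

Reflexive: no — a is not related to itself.
Symmetric: no — a R e but not e R a.
Transitive: no — b R h and h R c, but not b R c.
So R is not an equivalence relation.

No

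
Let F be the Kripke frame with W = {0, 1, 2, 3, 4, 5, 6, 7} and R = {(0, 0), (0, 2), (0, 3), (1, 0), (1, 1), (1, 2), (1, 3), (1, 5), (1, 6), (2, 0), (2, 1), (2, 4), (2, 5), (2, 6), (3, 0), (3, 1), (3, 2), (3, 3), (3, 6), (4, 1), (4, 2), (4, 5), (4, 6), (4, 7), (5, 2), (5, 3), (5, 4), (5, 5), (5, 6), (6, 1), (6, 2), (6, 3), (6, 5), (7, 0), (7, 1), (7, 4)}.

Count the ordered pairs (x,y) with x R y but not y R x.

Enumerating: (1,0), (1,5), (3,2), (4,1), (4,6), (5,3), (7,0), (7,1).

8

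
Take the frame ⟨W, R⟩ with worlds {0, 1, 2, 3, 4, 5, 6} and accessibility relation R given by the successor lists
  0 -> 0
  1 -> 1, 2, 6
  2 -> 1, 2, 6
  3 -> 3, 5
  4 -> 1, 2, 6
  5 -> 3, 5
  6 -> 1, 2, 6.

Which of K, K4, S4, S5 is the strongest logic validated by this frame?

K4

Transitive (axiom 4): yes — every two-step R-path is closed by a direct edge.
Reflexive (axiom T): no — 4 is not related to itself.
Euclidean (axiom 5): yes — any two successors of a common world are R-related.
So F validates K, K4; S4 would additionally require R to be reflexive. The strongest is K4.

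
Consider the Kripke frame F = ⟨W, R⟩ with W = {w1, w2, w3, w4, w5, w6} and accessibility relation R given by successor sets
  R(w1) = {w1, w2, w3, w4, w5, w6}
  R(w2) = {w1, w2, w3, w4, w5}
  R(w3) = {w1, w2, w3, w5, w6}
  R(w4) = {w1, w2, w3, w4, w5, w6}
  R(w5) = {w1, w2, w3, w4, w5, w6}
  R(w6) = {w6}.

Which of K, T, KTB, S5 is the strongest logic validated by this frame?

Reflexive (axiom T): yes — every world is R-related to itself.
Symmetric (axiom B): no — w1 R w6 but not w6 R w1.
Euclidean (axiom 5): no — w1 R w2 and w1 R w6, but not w2 R w6.
So F validates K, T; KTB would additionally require R to be symmetric. The strongest is T.

T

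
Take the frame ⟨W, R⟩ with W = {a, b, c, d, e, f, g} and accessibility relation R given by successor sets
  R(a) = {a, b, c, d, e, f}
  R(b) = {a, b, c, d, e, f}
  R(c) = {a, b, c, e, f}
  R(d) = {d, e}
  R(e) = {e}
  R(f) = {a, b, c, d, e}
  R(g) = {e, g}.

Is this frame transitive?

Transitive: no — c R a and a R d, but not c R d.

No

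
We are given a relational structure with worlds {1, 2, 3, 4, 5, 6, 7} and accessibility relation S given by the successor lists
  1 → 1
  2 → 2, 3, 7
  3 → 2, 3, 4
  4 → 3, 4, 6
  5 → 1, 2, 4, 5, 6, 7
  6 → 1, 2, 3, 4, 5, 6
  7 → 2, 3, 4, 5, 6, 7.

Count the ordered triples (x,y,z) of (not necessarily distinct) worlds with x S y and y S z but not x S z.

Enumerating: (2,3,4), (2,7,4), (2,7,5), (2,7,6), (3,2,7), (3,4,6), (4,3,2), (4,6,1), (4,6,2), (4,6,5), (5,2,3), (5,4,3), (5,6,3), (5,7,3), (6,2,7), (6,5,7), (7,5,1), (7,6,1).

18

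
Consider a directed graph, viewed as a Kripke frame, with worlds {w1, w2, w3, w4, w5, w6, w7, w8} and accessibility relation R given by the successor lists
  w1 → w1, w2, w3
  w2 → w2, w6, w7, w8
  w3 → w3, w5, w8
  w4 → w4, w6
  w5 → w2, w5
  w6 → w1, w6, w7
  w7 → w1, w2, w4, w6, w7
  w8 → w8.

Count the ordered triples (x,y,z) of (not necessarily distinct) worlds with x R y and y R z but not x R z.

20

Enumerating: (w1,w2,w6), (w1,w2,w7), (w1,w2,w8), (w1,w3,w5), (w1,w3,w8), (w2,w6,w1), (w2,w7,w1), (w2,w7,w4), (w3,w5,w2), (w4,w6,w1), (w4,w6,w7), (w5,w2,w6), … and 8 more.
Total: 20.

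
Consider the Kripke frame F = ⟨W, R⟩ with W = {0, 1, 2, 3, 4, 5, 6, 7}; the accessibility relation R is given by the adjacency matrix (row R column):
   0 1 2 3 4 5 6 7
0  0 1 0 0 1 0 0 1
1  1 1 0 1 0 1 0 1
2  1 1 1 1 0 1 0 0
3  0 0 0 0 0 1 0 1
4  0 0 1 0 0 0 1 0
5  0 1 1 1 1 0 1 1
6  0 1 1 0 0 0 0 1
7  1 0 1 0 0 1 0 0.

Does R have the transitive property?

Transitive: no — 0 R 1 and 1 R 3, but not 0 R 3.

No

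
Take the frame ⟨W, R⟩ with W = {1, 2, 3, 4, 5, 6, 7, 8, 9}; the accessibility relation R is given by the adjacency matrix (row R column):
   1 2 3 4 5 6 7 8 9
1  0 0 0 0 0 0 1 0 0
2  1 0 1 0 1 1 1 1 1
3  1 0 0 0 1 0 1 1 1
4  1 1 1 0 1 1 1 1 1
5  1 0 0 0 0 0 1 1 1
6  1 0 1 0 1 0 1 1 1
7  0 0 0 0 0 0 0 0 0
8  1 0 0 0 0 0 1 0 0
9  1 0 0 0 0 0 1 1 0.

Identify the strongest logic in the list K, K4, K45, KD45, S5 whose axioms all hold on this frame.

Transitive (axiom 4): yes — every two-step R-path is closed by a direct edge.
Euclidean (axiom 5): no — 2 R 1 and 2 R 3, but not 1 R 3.
Serial (axiom D): no — 7 has no R-successor.
Reflexive (axiom T): no — 1 is not related to itself.
So F validates K, K4; K45 would additionally require R to be Euclidean. The strongest is K4.

K4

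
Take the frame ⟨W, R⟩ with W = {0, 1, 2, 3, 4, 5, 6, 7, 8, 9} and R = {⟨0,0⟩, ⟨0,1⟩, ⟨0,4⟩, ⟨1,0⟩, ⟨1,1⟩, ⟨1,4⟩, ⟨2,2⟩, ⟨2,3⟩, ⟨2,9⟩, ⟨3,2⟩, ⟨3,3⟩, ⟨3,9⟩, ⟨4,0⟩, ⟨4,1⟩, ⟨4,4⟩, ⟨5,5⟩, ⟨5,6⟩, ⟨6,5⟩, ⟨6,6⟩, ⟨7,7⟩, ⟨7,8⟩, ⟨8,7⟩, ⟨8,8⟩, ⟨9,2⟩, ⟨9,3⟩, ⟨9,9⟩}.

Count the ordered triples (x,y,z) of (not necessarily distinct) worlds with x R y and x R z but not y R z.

0

R is Euclidean; there are no such tuples.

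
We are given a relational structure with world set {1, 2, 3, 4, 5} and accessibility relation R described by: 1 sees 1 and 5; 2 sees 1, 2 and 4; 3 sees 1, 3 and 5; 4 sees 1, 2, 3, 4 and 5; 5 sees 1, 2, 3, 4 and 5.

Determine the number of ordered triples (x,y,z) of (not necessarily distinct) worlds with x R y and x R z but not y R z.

Enumerating: (2,1,2), (2,1,4), (3,1,3), (4,1,2), (4,1,3), (4,1,4), (4,2,3), (4,2,5), (4,3,2), (4,3,4), (5,1,2), (5,1,3), (5,1,4), (5,2,3), (5,2,5), (5,3,2), (5,3,4).

17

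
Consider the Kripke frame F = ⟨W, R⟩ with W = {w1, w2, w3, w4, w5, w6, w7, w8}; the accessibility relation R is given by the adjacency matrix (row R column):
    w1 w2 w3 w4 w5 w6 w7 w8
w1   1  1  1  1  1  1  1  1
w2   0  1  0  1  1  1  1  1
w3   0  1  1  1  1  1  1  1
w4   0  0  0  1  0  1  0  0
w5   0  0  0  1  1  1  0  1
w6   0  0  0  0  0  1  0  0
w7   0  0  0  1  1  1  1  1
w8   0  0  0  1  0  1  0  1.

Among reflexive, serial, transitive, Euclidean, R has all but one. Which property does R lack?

Euclidean

Reflexive: yes — every world is R-related to itself.
Serial: yes — every world has a successor (e.g. w1 R w1).
Transitive: yes — every two-step R-path is closed by a direct edge.
Euclidean: no — w1 R w2 and w1 R w3, but not w2 R w3.
Only Euclidean fails.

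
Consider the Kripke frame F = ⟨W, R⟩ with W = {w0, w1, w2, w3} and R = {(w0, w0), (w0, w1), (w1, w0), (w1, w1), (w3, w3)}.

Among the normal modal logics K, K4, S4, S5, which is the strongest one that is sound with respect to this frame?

Transitive (axiom 4): yes — every two-step R-path is closed by a direct edge.
Reflexive (axiom T): no — w2 is not related to itself.
Euclidean (axiom 5): yes — any two successors of a common world are R-related.
So F validates K, K4; S4 would additionally require R to be reflexive. The strongest is K4.

K4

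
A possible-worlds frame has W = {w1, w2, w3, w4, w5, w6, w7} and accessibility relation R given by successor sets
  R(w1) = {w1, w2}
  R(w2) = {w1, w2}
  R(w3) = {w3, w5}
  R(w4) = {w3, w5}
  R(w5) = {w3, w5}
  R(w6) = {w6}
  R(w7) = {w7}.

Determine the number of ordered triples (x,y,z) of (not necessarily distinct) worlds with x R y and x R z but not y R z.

0

R is Euclidean; there are no such tuples.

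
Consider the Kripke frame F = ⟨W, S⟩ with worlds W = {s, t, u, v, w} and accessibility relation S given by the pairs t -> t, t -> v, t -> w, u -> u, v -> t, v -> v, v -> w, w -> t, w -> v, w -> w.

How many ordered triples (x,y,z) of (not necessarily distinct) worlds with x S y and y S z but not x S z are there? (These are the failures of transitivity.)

S is transitive; there are no such tuples.

0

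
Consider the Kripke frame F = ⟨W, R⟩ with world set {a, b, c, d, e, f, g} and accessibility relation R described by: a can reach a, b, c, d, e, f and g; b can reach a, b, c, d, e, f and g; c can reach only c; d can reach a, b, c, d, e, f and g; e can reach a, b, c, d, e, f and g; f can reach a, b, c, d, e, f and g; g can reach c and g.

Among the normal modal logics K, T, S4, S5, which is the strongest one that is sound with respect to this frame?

Reflexive (axiom T): yes — every world is R-related to itself.
Transitive (axiom 4): yes — every two-step R-path is closed by a direct edge.
Euclidean (axiom 5): no — a R c and a R b, but not c R b.
So F validates K, T, S4; S5 would additionally require R to be Euclidean. The strongest is S4.

S4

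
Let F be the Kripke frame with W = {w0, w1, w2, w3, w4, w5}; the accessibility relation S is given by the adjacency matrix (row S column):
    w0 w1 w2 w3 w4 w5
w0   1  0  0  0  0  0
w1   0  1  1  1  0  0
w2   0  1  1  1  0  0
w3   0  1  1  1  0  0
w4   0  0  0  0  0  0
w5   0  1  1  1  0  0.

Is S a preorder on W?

Reflexive: no — w4 is not related to itself.
Transitive: yes — every two-step S-path is closed by a direct edge.
So S is not a preorder.

No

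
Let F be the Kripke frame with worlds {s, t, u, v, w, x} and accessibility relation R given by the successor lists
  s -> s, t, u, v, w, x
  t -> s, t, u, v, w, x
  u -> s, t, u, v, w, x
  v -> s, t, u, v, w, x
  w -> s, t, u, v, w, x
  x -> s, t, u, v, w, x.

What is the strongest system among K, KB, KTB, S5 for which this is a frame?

Symmetric (axiom B): yes — every pair in R has its reverse in R.
Reflexive (axiom T): yes — every world is R-related to itself.
Euclidean (axiom 5): yes — any two successors of a common world are R-related.
So F validates K, KB, KTB, S5. The strongest is S5.

S5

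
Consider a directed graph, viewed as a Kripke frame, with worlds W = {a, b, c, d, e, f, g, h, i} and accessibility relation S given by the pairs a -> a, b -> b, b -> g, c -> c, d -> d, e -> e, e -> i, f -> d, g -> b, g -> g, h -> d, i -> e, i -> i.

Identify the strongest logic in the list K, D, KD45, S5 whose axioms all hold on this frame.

Serial (axiom D): yes — every world has a successor (e.g. a S a).
Euclidean (axiom 5): yes — any two successors of a common world are S-related.
Transitive (axiom 4): yes — every two-step S-path is closed by a direct edge.
Reflexive (axiom T): no — f is not related to itself.
So F validates K, D, KD45; S5 would additionally require S to be reflexive. The strongest is KD45.

KD45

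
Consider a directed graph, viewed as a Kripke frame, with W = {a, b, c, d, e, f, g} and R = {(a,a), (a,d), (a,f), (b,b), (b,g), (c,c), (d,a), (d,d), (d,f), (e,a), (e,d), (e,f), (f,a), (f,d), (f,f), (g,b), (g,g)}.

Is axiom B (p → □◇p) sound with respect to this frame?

No

By correspondence theory, B is valid on a frame iff R is symmetric.
Symmetric: no — e R a but not a R e.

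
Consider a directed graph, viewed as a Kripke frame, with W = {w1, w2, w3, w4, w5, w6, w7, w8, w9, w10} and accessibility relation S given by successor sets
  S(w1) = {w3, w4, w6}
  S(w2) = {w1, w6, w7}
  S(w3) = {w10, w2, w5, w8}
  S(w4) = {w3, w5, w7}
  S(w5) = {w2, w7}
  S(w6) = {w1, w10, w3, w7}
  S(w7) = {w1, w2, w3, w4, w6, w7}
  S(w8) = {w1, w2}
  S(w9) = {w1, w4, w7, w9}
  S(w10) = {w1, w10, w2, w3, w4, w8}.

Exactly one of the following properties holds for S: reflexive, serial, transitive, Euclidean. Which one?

serial

Reflexive: no — w1 is not related to itself.
Serial: yes — every world has a successor (e.g. w1 S w3).
Transitive: no — w1 S w3 and w3 S w10, but not w1 S w10.
Euclidean: no — w1 S w3 and w1 S w4, but not w3 S w4.
Only serial holds.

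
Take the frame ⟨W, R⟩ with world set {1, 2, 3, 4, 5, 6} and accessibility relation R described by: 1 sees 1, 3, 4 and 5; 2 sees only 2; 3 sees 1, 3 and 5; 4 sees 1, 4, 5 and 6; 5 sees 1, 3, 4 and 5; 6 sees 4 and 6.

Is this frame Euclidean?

No

Euclidean: no — 1 R 3 and 1 R 4, but not 3 R 4.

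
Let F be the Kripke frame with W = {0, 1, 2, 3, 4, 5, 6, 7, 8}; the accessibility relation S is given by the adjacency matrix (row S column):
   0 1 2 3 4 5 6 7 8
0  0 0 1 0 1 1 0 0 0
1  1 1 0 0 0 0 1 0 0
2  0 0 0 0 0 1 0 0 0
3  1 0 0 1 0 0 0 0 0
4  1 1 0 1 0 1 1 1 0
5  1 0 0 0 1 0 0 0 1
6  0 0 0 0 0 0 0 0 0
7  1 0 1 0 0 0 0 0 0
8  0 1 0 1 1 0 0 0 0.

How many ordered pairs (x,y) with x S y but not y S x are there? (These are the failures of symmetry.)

15

Enumerating: (0,2), (1,0), (1,6), (2,5), (3,0), (4,1), (4,3), (4,6), (4,7), (5,8), (7,0), (7,2), (8,1), (8,3), (8,4).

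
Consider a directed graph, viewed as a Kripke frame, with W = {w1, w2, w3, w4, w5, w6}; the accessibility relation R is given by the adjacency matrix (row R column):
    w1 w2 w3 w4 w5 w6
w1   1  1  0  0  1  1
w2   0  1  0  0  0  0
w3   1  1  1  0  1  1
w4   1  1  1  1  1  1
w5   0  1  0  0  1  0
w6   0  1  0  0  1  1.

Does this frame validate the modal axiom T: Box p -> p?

Yes

Axiom T corresponds to the accessibility relation being reflexive.
Reflexive: yes — every world is R-related to itself.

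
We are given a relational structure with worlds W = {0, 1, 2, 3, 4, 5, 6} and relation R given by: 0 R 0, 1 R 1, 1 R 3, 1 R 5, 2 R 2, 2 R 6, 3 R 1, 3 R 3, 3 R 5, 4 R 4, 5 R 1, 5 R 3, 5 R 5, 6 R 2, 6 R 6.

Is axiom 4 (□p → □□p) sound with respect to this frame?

Yes

Axiom 4 corresponds to the accessibility relation being transitive.
Transitive: yes — every two-step R-path is closed by a direct edge.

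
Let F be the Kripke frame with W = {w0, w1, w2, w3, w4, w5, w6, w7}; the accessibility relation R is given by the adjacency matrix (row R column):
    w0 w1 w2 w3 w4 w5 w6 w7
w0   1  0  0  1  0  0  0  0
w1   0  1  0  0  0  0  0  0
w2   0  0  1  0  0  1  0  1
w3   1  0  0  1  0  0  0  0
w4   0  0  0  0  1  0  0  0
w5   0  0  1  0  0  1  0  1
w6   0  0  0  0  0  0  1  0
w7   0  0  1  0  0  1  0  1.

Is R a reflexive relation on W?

Reflexive: yes — every world is R-related to itself.

Yes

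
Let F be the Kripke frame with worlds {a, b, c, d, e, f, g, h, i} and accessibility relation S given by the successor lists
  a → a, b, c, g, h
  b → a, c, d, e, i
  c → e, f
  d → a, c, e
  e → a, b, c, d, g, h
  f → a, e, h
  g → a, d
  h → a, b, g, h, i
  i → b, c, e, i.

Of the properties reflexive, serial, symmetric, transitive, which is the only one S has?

serial

Reflexive: no — b is not related to itself.
Serial: yes — every world has a successor (e.g. a S a).
Symmetric: no — a S c but not c S a.
Transitive: no — a S b and b S d, but not a S d.
Only serial holds.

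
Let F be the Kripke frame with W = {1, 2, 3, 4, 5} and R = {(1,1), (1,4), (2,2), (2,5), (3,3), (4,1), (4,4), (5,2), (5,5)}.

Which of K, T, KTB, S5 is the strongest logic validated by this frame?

Reflexive (axiom T): yes — every world is R-related to itself.
Symmetric (axiom B): yes — every pair in R has its reverse in R.
Euclidean (axiom 5): yes — any two successors of a common world are R-related.
So F validates K, T, KTB, S5. The strongest is S5.

S5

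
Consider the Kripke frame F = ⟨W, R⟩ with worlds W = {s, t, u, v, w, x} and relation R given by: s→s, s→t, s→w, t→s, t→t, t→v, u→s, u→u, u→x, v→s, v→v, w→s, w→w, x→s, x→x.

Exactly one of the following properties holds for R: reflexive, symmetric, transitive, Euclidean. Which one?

Reflexive: yes — every world is R-related to itself.
Symmetric: no — t R v but not v R t.
Transitive: no — s R t and t R v, but not s R v.
Euclidean: no — s R t and s R w, but not t R w.
Only reflexive holds.

reflexive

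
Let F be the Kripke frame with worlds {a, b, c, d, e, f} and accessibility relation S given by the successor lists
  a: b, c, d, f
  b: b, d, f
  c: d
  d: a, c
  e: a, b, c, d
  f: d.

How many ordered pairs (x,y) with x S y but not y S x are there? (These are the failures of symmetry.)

10

Enumerating: (a,b), (a,c), (a,f), (b,d), (b,f), (e,a), (e,b), (e,c), (e,d), (f,d).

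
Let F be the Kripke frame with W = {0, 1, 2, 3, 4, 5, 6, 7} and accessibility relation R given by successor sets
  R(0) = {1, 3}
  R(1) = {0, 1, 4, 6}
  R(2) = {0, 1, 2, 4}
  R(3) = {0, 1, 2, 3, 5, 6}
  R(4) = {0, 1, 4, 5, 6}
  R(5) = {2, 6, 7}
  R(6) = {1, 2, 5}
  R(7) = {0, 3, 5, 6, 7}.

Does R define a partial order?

No

Reflexive: no — 0 is not related to itself.
Transitive: no — 0 R 1 and 1 R 4, but not 0 R 4.
Antisymmetric: no — 0 R 1 and 1 R 0 with 0 ≠ 1.
So R is not a partial order.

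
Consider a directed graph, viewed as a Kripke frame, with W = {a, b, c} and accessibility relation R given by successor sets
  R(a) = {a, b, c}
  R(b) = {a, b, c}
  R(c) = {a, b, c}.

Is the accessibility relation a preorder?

Reflexive: yes — every world is R-related to itself.
Transitive: yes — every two-step R-path is closed by a direct edge.
So R is a preorder.

Yes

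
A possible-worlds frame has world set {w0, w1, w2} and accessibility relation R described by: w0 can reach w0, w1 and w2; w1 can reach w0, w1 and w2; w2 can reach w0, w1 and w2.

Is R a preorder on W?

Reflexive: yes — every world is R-related to itself.
Transitive: yes — every two-step R-path is closed by a direct edge.
So R is a preorder.

Yes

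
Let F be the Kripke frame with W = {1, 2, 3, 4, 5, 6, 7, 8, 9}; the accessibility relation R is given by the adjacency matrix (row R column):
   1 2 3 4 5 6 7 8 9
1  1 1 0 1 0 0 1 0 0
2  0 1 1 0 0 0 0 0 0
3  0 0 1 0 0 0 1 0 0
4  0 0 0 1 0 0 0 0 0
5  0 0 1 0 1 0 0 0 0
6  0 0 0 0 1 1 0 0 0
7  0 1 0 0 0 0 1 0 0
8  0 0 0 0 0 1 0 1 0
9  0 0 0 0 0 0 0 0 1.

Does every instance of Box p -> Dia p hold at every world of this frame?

The schema D characterises exactly the serial frames.
Serial: yes — every world has a successor (e.g. 1 R 1).

Yes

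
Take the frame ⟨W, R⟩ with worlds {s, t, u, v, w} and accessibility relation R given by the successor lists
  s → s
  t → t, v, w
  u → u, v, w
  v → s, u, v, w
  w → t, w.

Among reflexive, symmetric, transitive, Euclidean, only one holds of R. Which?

reflexive

Reflexive: yes — every world is R-related to itself.
Symmetric: no — t R v but not v R t.
Transitive: no — t R v and v R s, but not t R s.
Euclidean: no — t R w and t R v, but not w R v.
Only reflexive holds.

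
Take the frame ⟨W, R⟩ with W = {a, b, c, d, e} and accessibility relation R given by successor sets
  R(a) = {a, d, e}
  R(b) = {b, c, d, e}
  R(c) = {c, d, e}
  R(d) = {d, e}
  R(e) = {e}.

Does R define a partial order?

Reflexive: yes — every world is R-related to itself.
Transitive: yes — every two-step R-path is closed by a direct edge.
Antisymmetric: yes — no distinct pair is related both ways.
So R is a partial order.

Yes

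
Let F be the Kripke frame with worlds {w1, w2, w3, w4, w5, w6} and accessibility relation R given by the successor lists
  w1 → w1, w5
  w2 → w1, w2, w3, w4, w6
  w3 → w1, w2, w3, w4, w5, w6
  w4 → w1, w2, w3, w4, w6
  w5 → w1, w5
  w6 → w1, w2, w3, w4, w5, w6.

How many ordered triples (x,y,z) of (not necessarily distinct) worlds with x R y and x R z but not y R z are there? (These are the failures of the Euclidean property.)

Enumerating: (w2,w1,w2), (w2,w1,w3), (w2,w1,w4), (w2,w1,w6), (w3,w1,w2), (w3,w1,w3), (w3,w1,w4), (w3,w1,w6), (w3,w2,w5), (w3,w4,w5), (w3,w5,w2), (w3,w5,w3), … and 16 more.
Total: 28.

28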